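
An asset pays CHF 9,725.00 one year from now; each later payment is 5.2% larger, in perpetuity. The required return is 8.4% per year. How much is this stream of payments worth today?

CHF 303,906.25

Periodic rate r = 0.084 per year.
Growing perpetuity (Gordon): PV = PMT₁ / (r − g) = 9,725 / (r − 0.052) = CHF 303,906.25.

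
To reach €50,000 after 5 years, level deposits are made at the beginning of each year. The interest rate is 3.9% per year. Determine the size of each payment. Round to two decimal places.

€8,902.62

Level annuity due; solve FV = PMT × [((1+r)^n − 1)/r] × (1+r) for PMT.
Periodic rate r = 0.039 per year.
With n = 5: PMT = 50,000 / ([((1+r)^n − 1)/r] × (1+r)) = €8,902.62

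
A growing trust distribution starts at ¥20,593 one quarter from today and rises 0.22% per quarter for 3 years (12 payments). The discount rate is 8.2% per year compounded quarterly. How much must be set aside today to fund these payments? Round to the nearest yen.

Periodic rate r = 0.082/4 per quarter; n is counted in quarters.
Growing ordinary annuity: PV = PMT₁ × [1 − ((1+g)/(1+r))^n] / (r − g) = 20,593 × [1 − ((1+0.0022)/(1+r))^12] / (r − 0.0022) = ¥219,641.

¥219,641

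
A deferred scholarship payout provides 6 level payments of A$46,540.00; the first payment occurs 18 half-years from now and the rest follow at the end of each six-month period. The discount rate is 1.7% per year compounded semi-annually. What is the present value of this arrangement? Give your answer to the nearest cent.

A$234,783.19

Ordinary annuity of 6 payments, first payment at period 18.
Periodic rate r = 0.017/2 per half-year; n is counted in half-years.
The ordinary-annuity PV formula values the stream one period before the first payment (period 17); discount that back 17 periods:
PV₀ = 46,540 × [1 − (1+r)^−6] / r × (1+r)^−17 = A$234,783.19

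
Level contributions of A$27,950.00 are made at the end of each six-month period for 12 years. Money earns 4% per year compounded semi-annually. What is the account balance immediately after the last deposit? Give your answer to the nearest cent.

A$850,291.06

This is an ordinary annuity: 24 deposits of A$27,950.00 at the end of each six-month period.
Periodic rate r = 0.04/2 per half-year; n is counted in half-years.
FV = PMT × [((1+r)^n − 1)/r] = 27,950 × [(1+r)^24 − 1] / r = A$850,291.06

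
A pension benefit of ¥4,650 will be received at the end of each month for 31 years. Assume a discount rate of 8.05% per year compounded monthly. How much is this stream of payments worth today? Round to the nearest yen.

¥635,534

This is an ordinary annuity: 372 payments of ¥4,650 at the end of each month.
Periodic rate r = 0.0805/12 per month; n is counted in months.
PV = PMT × [(1 − (1+r)^−n)/r] = 4,650 × [1 − (1+r)^−372] / r = ¥635,534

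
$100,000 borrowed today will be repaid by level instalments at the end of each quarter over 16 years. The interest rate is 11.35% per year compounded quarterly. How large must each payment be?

Level ordinary annuity; solve PV = PMT × [(1 − (1+r)^−n)/r] for PMT.
Periodic rate r = 0.1135/4 per quarter; n is counted in quarters.
With n = 64: PMT = 100,000 / ([(1 − (1+r)^−n)/r]) = $3,405.71

$3,405.71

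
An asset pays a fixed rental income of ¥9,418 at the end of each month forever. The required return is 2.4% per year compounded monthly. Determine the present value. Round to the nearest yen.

¥4,709,000

Periodic rate r = 0.024/12 per month.
Level perpetuity: PV = PMT / r = 9,418 / (0.024/12) = ¥4,709,000.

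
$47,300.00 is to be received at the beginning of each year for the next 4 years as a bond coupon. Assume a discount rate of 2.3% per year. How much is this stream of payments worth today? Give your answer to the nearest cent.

This is an annuity due: 4 payments of $47,300.00 at the beginning of each year.
Periodic rate r = 0.023 per year.
PV = PMT × [(1 − (1+r)^−n)/r] × (1+r) = 47,300 × [1 − (1+r)^−4] / r × (1+r) = $182,914.45

$182,914.45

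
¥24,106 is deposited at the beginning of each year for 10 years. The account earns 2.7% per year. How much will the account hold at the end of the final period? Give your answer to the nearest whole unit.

This is an annuity due: 10 deposits of ¥24,106 at the beginning of each year.
Periodic rate r = 0.027 per year.
FV = PMT × [((1+r)^n − 1)/r] × (1+r) = 24,106 × [(1+r)^10 − 1] / r × (1+r) = ¥279,920

¥279,920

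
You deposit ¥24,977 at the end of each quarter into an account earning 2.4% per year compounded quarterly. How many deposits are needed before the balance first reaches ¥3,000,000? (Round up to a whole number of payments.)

91 payments

Periodic rate r = 0.024/4 per quarter; n is counted in quarters.
Ordinary annuity FV: 3,000,000 = 24,977 × [((1+r)^n − 1)/r].
(1+r)^n = 1 + 3,000,000 × r / 24,977, so n = ln(1 + 3,000,000·r/24,977) / ln(1+r) = 90.72.
Round up to a whole number of payments: n = 91.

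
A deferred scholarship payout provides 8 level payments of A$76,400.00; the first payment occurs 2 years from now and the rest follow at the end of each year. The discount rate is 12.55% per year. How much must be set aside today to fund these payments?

A$330,825.56

Ordinary annuity of 8 payments, first payment at period 2.
Periodic rate r = 0.1255 per year.
The ordinary-annuity PV formula values the stream one period before the first payment (period 1); discount that back 1 periods:
PV₀ = 76,400 × [1 − (1+r)^−8] / r × (1+r)^−1 = A$330,825.56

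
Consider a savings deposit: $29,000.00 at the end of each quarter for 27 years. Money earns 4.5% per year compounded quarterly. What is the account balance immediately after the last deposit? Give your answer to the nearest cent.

This is an ordinary annuity: 108 deposits of $29,000.00 at the end of each quarter.
Periodic rate r = 0.045/4 per quarter; n is counted in quarters.
FV = PMT × [((1+r)^n − 1)/r] = 29,000 × [(1+r)^108 − 1] / r = $6,051,356.25

$6,051,356.25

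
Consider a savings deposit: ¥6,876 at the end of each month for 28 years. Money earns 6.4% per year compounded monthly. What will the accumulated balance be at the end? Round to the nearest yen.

This is an ordinary annuity: 336 deposits of ¥6,876 at the end of each month.
Periodic rate r = 0.064/12 per month; n is counted in months.
FV = PMT × [((1+r)^n − 1)/r] = 6,876 × [(1+r)^336 − 1] / r = ¥6,411,355

¥6,411,355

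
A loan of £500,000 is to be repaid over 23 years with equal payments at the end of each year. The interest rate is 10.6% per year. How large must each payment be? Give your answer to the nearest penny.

£58,793.80

Level ordinary annuity; solve PV = PMT × [(1 − (1+r)^−n)/r] for PMT.
Periodic rate r = 0.106 per year.
With n = 23: PMT = 500,000 / ([(1 − (1+r)^−n)/r]) = £58,793.80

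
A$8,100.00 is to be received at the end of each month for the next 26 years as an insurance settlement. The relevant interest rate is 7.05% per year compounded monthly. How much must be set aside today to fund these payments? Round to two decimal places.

A$1,157,034.13

This is an ordinary annuity: 312 payments of A$8,100.00 at the end of each month.
Periodic rate r = 0.0705/12 per month; n is counted in months.
PV = PMT × [(1 − (1+r)^−n)/r] = 8,100 × [1 − (1+r)^−312] / r = A$1,157,034.13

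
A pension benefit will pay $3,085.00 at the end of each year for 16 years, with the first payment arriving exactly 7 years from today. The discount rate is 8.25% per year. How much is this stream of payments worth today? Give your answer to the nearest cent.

Ordinary annuity of 16 payments, first payment at period 7.
Periodic rate r = 0.0825 per year.
The ordinary-annuity PV formula values the stream one period before the first payment (period 6); discount that back 6 periods:
PV₀ = 3,085 × [1 − (1+r)^−16] / r × (1+r)^−6 = $16,702.74

$16,702.74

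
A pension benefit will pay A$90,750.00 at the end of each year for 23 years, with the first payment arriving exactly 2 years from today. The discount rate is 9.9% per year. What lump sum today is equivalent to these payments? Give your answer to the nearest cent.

Ordinary annuity of 23 payments, first payment at period 2.
Periodic rate r = 0.099 per year.
The ordinary-annuity PV formula values the stream one period before the first payment (period 1); discount that back 1 periods:
PV₀ = 90,750 × [1 − (1+r)^−23] / r × (1+r)^−1 = A$738,972.70

A$738,972.70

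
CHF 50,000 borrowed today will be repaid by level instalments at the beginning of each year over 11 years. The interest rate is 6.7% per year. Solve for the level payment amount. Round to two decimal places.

Level annuity due; solve PV = PMT × [(1 − (1+r)^−n)/r] × (1+r) for PMT.
Periodic rate r = 0.067 per year.
With n = 11: PMT = 50,000 / ([(1 − (1+r)^−n)/r] × (1+r)) = CHF 6,156.10

CHF 6,156.10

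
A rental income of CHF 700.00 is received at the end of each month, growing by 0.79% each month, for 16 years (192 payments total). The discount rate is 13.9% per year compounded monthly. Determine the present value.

CHF 95,707.23

Periodic rate r = 0.139/12 per month; n is counted in months.
Growing ordinary annuity: PV = PMT₁ × [1 − ((1+g)/(1+r))^n] / (r − g) = 700 × [1 − ((1+0.0079)/(1+r))^192] / (r − 0.0079) = CHF 95,707.23.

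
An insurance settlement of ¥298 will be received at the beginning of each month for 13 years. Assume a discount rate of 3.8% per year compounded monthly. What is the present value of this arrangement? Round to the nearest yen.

¥36,755

This is an annuity due: 156 payments of ¥298 at the beginning of each month.
Periodic rate r = 0.038/12 per month; n is counted in months.
PV = PMT × [(1 − (1+r)^−n)/r] × (1+r) = 298 × [1 − (1+r)^−156] / r × (1+r) = ¥36,755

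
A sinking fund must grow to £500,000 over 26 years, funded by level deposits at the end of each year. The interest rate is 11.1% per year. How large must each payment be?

£3,844.26

Level ordinary annuity; solve FV = PMT × [((1+r)^n − 1)/r] for PMT.
Periodic rate r = 0.111 per year.
With n = 26: PMT = 500,000 / ([((1+r)^n − 1)/r]) = £3,844.26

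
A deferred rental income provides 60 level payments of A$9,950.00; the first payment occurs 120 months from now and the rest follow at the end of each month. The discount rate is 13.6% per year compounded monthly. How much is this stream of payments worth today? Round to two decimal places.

A$112,853.02

Ordinary annuity of 60 payments, first payment at period 120.
Periodic rate r = 0.136/12 per month; n is counted in months.
The ordinary-annuity PV formula values the stream one period before the first payment (period 119); discount that back 119 periods:
PV₀ = 9,950 × [1 − (1+r)^−60] / r × (1+r)^−119 = A$112,853.02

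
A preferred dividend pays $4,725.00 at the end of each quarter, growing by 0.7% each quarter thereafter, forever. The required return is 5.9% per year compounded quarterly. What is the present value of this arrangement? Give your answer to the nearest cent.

Periodic rate r = 0.059/4 per quarter.
Growing perpetuity (Gordon): PV = PMT₁ / (r − g) = 4,725 / (r − 0.007) = $609,677.42.

$609,677.42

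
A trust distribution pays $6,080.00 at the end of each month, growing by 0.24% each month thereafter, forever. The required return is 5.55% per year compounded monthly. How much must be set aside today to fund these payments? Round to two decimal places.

$2,732,584.27

Periodic rate r = 0.0555/12 per month.
Growing perpetuity (Gordon): PV = PMT₁ / (r − g) = 6,080 / (r − 0.0024) = $2,732,584.27.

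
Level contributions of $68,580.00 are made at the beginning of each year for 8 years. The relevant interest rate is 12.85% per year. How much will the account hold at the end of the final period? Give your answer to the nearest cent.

$981,917.72

This is an annuity due: 8 deposits of $68,580.00 at the beginning of each year.
Periodic rate r = 0.1285 per year.
FV = PMT × [((1+r)^n − 1)/r] × (1+r) = 68,580 × [(1+r)^8 − 1] / r × (1+r) = $981,917.72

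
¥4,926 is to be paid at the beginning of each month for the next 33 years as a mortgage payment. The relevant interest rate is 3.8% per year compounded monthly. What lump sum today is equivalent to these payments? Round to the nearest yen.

This is an annuity due: 396 payments of ¥4,926 at the beginning of each month.
Periodic rate r = 0.038/12 per month; n is counted in months.
PV = PMT × [(1 − (1+r)^−n)/r] × (1+r) = 4,926 × [1 − (1+r)^−396] / r × (1+r) = ¥1,114,314

¥1,114,314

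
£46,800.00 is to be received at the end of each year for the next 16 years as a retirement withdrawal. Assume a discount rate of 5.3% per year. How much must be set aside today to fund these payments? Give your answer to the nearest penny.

This is an ordinary annuity: 16 payments of £46,800.00 at the end of each year.
Periodic rate r = 0.053 per year.
PV = PMT × [(1 − (1+r)^−n)/r] = 46,800 × [1 − (1+r)^−16] / r = £496,548.64

£496,548.64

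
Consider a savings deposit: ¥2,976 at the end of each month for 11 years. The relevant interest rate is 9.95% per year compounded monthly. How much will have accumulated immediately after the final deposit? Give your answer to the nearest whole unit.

This is an ordinary annuity: 132 deposits of ¥2,976 at the end of each month.
Periodic rate r = 0.0995/12 per month; n is counted in months.
FV = PMT × [((1+r)^n − 1)/r] = 2,976 × [(1+r)^132 − 1] / r = ¥708,582

¥708,582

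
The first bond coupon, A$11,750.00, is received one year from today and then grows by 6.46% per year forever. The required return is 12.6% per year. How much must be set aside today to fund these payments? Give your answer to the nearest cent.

A$191,368.08

Periodic rate r = 0.126 per year.
Growing perpetuity (Gordon): PV = PMT₁ / (r − g) = 11,750 / (r − 0.0646) = A$191,368.08.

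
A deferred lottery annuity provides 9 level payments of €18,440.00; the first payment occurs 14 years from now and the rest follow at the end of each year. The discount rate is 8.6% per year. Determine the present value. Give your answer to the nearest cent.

Ordinary annuity of 9 payments, first payment at period 14.
Periodic rate r = 0.086 per year.
The ordinary-annuity PV formula values the stream one period before the first payment (period 13); discount that back 13 periods:
PV₀ = 18,440 × [1 − (1+r)^−9] / r × (1+r)^−13 = €38,448.07

€38,448.07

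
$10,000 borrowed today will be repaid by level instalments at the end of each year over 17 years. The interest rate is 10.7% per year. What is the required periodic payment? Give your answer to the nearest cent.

$1,301.10

Level ordinary annuity; solve PV = PMT × [(1 − (1+r)^−n)/r] for PMT.
Periodic rate r = 0.107 per year.
With n = 17: PMT = 10,000 / ([(1 − (1+r)^−n)/r]) = $1,301.10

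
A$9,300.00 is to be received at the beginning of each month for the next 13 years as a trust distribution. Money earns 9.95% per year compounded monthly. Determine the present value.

This is an annuity due: 156 payments of A$9,300.00 at the beginning of each month.
Periodic rate r = 0.0995/12 per month; n is counted in months.
PV = PMT × [(1 − (1+r)^−n)/r] × (1+r) = 9,300 × [1 − (1+r)^−156] / r × (1+r) = A$819,030.90

A$819,030.90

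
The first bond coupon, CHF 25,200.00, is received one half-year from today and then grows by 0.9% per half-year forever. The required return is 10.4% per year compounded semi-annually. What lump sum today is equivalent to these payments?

Periodic rate r = 0.104/2 per half-year.
Growing perpetuity (Gordon): PV = PMT₁ / (r − g) = 25,200 / (r − 0.009) = CHF 586,046.51.

CHF 586,046.51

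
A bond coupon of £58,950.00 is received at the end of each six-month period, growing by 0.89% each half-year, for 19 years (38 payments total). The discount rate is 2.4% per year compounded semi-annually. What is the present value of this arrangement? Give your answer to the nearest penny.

£2,092,586.48

Periodic rate r = 0.024/2 per half-year; n is counted in half-years.
Growing ordinary annuity: PV = PMT₁ × [1 − ((1+g)/(1+r))^n] / (r − g) = 58,950 × [1 − ((1+0.0089)/(1+r))^38] / (r − 0.0089) = £2,092,586.48.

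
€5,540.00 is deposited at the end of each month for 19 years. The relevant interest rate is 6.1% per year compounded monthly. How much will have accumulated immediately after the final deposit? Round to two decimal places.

€2,373,012.17

This is an ordinary annuity: 228 deposits of €5,540.00 at the end of each month.
Periodic rate r = 0.061/12 per month; n is counted in months.
FV = PMT × [((1+r)^n − 1)/r] = 5,540 × [(1+r)^228 − 1] / r = €2,373,012.17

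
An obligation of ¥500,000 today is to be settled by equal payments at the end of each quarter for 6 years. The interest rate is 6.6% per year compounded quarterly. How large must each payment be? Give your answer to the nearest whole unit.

Level ordinary annuity; solve PV = PMT × [(1 − (1+r)^−n)/r] for PMT.
Periodic rate r = 0.066/4 per quarter; n is counted in quarters.
With n = 24: PMT = 500,000 / ([(1 − (1+r)^−n)/r]) = ¥25,399

¥25,399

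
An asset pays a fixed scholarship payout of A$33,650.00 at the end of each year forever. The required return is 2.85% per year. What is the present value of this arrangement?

A$1,180,701.75

Periodic rate r = 0.0285 per year.
Level perpetuity: PV = PMT / r = 33,650 / (0.0285) = A$1,180,701.75.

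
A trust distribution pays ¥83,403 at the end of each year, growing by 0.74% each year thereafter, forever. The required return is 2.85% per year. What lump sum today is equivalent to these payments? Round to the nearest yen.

Periodic rate r = 0.0285 per year.
Growing perpetuity (Gordon): PV = PMT₁ / (r − g) = 83,403 / (r − 0.0074) = ¥3,952,749.

¥3,952,749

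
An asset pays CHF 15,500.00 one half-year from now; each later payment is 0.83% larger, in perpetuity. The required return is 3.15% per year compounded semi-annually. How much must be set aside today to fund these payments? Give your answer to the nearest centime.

CHF 2,080,536.91

Periodic rate r = 0.0315/2 per half-year.
Growing perpetuity (Gordon): PV = PMT₁ / (r − g) = 15,500 / (r − 0.0083) = CHF 2,080,536.91.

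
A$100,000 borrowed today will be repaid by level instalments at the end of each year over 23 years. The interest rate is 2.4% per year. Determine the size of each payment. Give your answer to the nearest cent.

Level ordinary annuity; solve PV = PMT × [(1 − (1+r)^−n)/r] for PMT.
Periodic rate r = 0.024 per year.
With n = 23: PMT = 100,000 / ([(1 − (1+r)^−n)/r]) = A$5,708.35

A$5,708.35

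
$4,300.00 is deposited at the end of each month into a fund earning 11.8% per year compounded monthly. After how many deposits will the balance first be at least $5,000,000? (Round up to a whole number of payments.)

258 payments

Periodic rate r = 0.118/12 per month; n is counted in months.
Ordinary annuity FV: 5,000,000 = 4,300 × [((1+r)^n − 1)/r].
(1+r)^n = 1 + 5,000,000 × r / 4,300, so n = ln(1 + 5,000,000·r/4,300) / ln(1+r) = 257.57.
Round up to a whole number of payments: n = 258.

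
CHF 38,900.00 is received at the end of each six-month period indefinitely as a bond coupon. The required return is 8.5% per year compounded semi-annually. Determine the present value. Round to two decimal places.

Periodic rate r = 0.085/2 per half-year.
Level perpetuity: PV = PMT / r = 38,900 / (0.085/2) = CHF 915,294.12.

CHF 915,294.12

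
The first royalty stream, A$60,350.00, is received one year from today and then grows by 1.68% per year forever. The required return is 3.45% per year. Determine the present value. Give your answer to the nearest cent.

A$3,409,604.52

Periodic rate r = 0.0345 per year.
Growing perpetuity (Gordon): PV = PMT₁ / (r − g) = 60,350 / (r − 0.0168) = A$3,409,604.52.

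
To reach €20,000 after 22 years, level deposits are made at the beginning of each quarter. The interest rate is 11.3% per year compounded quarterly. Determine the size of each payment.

€51.81

Level annuity due; solve FV = PMT × [((1+r)^n − 1)/r] × (1+r) for PMT.
Periodic rate r = 0.113/4 per quarter; n is counted in quarters.
With n = 88: PMT = 20,000 / ([((1+r)^n − 1)/r] × (1+r)) = €51.81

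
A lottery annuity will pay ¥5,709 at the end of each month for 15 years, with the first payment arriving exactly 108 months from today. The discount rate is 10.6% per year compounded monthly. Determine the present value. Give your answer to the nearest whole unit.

¥200,415

Ordinary annuity of 180 payments, first payment at period 108.
Periodic rate r = 0.106/12 per month; n is counted in months.
The ordinary-annuity PV formula values the stream one period before the first payment (period 107); discount that back 107 periods:
PV₀ = 5,709 × [1 − (1+r)^−180] / r × (1+r)^−107 = ¥200,415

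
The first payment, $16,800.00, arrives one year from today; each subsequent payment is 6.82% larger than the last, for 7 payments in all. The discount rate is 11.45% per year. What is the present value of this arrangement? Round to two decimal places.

$93,241.10

Periodic rate r = 0.1145 per year.
Growing ordinary annuity: PV = PMT₁ × [1 − ((1+g)/(1+r))^n] / (r − g) = 16,800 × [1 − ((1+0.0682)/(1+r))^7] / (r − 0.0682) = $93,241.10.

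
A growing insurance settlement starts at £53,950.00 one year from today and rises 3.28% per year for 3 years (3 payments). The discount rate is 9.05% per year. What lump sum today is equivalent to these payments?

Periodic rate r = 0.0905 per year.
Growing ordinary annuity: PV = PMT₁ × [1 − ((1+g)/(1+r))^n] / (r − g) = 53,950 × [1 − ((1+0.0328)/(1+r))^3] / (r − 0.0328) = £140,703.63.

£140,703.63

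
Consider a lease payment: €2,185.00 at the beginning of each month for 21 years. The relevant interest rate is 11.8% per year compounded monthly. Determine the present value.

This is an annuity due: 252 payments of €2,185.00 at the beginning of each month.
Periodic rate r = 0.118/12 per month; n is counted in months.
PV = PMT × [(1 − (1+r)^−n)/r] × (1+r) = 2,185 × [1 − (1+r)^−252] / r × (1+r) = €205,330.47

€205,330.47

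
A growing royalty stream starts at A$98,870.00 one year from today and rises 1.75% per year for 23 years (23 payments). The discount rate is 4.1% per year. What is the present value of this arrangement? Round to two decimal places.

Periodic rate r = 0.041 per year.
Growing ordinary annuity: PV = PMT₁ × [1 − ((1+g)/(1+r))^n] / (r − g) = 98,870 × [1 − ((1+0.0175)/(1+r))^23] / (r − 0.0175) = A$1,718,826.52.

A$1,718,826.52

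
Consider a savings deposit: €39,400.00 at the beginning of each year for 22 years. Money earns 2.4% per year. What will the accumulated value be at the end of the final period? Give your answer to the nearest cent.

This is an annuity due: 22 deposits of €39,400.00 at the beginning of each year.
Periodic rate r = 0.024 per year.
FV = PMT × [((1+r)^n − 1)/r] × (1+r) = 39,400 × [(1+r)^22 − 1] / r × (1+r) = €1,151,525.06

€1,151,525.06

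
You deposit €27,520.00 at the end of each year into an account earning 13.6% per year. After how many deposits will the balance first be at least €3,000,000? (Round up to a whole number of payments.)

Periodic rate r = 0.136 per year.
Ordinary annuity FV: 3,000,000 = 27,520 × [((1+r)^n − 1)/r].
(1+r)^n = 1 + 3,000,000 × r / 27,520, so n = ln(1 + 3,000,000·r/27,520) / ln(1+r) = 21.66.
Round up to a whole number of payments: n = 22.

22 payments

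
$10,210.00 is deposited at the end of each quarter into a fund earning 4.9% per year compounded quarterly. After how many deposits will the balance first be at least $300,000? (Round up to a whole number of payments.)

26 payments

Periodic rate r = 0.049/4 per quarter; n is counted in quarters.
Ordinary annuity FV: 300,000 = 10,210 × [((1+r)^n − 1)/r].
(1+r)^n = 1 + 300,000 × r / 10,210, so n = ln(1 + 300,000·r/10,210) / ln(1+r) = 25.25.
Round up to a whole number of payments: n = 26.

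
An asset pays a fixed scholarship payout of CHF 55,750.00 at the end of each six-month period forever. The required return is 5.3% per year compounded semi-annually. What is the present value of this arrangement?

CHF 2,103,773.58

Periodic rate r = 0.053/2 per half-year.
Level perpetuity: PV = PMT / r = 55,750 / (0.053/2) = CHF 2,103,773.58.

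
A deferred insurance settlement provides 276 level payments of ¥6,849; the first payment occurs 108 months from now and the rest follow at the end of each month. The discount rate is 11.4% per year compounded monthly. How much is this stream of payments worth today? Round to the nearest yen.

¥242,853

Ordinary annuity of 276 payments, first payment at period 108.
Periodic rate r = 0.114/12 per month; n is counted in months.
The ordinary-annuity PV formula values the stream one period before the first payment (period 107); discount that back 107 periods:
PV₀ = 6,849 × [1 − (1+r)^−276] / r × (1+r)^−107 = ¥242,853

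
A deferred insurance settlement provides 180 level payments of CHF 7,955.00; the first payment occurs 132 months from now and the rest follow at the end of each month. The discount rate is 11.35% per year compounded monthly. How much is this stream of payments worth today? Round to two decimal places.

CHF 200,032.21

Ordinary annuity of 180 payments, first payment at period 132.
Periodic rate r = 0.1135/12 per month; n is counted in months.
The ordinary-annuity PV formula values the stream one period before the first payment (period 131); discount that back 131 periods:
PV₀ = 7,955 × [1 − (1+r)^−180] / r × (1+r)^−131 = CHF 200,032.21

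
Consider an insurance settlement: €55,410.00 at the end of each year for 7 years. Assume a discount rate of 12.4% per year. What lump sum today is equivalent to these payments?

This is an ordinary annuity: 7 payments of €55,410.00 at the end of each year.
Periodic rate r = 0.124 per year.
PV = PMT × [(1 − (1+r)^−n)/r] = 55,410 × [1 − (1+r)^−7] / r = €249,702.34

€249,702.34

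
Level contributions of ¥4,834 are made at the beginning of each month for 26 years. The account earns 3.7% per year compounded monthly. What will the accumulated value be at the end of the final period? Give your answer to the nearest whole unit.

¥2,536,719

This is an annuity due: 312 deposits of ¥4,834 at the beginning of each month.
Periodic rate r = 0.037/12 per month; n is counted in months.
FV = PMT × [((1+r)^n − 1)/r] × (1+r) = 4,834 × [(1+r)^312 − 1] / r × (1+r) = ¥2,536,719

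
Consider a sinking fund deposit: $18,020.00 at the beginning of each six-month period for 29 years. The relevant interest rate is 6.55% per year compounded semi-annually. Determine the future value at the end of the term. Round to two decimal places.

$3,115,249.49

This is an annuity due: 58 deposits of $18,020.00 at the beginning of each six-month period.
Periodic rate r = 0.0655/2 per half-year; n is counted in half-years.
FV = PMT × [((1+r)^n − 1)/r] × (1+r) = 18,020 × [(1+r)^58 − 1] / r × (1+r) = $3,115,249.49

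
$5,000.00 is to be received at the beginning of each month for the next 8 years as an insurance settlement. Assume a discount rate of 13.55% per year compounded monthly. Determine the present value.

$295,416.26

This is an annuity due: 96 payments of $5,000.00 at the beginning of each month.
Periodic rate r = 0.1355/12 per month; n is counted in months.
PV = PMT × [(1 − (1+r)^−n)/r] × (1+r) = 5,000 × [1 − (1+r)^−96] / r × (1+r) = $295,416.26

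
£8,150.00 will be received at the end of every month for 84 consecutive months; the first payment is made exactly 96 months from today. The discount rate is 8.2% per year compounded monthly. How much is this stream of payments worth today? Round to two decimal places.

Ordinary annuity of 84 payments, first payment at period 96.
Periodic rate r = 0.082/12 per month; n is counted in months.
The ordinary-annuity PV formula values the stream one period before the first payment (period 95); discount that back 95 periods:
PV₀ = 8,150 × [1 − (1+r)^−84] / r × (1+r)^−95 = £272,065.57

£272,065.57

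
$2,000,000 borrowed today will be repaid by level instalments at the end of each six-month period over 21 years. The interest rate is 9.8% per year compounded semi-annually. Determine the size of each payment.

$113,177.07

Level ordinary annuity; solve PV = PMT × [(1 − (1+r)^−n)/r] for PMT.
Periodic rate r = 0.098/2 per half-year; n is counted in half-years.
With n = 42: PMT = 2,000,000 / ([(1 − (1+r)^−n)/r]) = $113,177.07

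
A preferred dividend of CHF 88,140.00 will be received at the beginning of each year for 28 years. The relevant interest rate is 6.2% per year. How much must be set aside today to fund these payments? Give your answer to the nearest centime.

This is an annuity due: 28 payments of CHF 88,140.00 at the beginning of each year.
Periodic rate r = 0.062 per year.
PV = PMT × [(1 − (1+r)^−n)/r] × (1+r) = 88,140 × [1 − (1+r)^−28] / r × (1+r) = CHF 1,229,584.34

CHF 1,229,584.34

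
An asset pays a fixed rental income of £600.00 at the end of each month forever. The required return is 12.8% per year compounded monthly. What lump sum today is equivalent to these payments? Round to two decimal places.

£56,250.00

Periodic rate r = 0.128/12 per month.
Level perpetuity: PV = PMT / r = 600 / (0.128/12) = £56,250.00.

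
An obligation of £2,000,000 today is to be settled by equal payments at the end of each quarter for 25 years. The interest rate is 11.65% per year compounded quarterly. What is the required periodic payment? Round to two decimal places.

£61,747.92

Level ordinary annuity; solve PV = PMT × [(1 − (1+r)^−n)/r] for PMT.
Periodic rate r = 0.1165/4 per quarter; n is counted in quarters.
With n = 100: PMT = 2,000,000 / ([(1 − (1+r)^−n)/r]) = £61,747.92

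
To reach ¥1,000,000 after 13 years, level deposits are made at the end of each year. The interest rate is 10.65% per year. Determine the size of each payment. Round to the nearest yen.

¥39,053

Level ordinary annuity; solve FV = PMT × [((1+r)^n − 1)/r] for PMT.
Periodic rate r = 0.1065 per year.
With n = 13: PMT = 1,000,000 / ([((1+r)^n − 1)/r]) = ¥39,053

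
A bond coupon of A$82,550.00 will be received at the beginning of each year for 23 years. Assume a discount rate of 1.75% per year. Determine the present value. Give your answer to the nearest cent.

This is an annuity due: 23 payments of A$82,550.00 at the beginning of each year.
Periodic rate r = 0.0175 per year.
PV = PMT × [(1 − (1+r)^−n)/r] × (1+r) = 82,550 × [1 − (1+r)^−23] / r × (1+r) = A$1,579,203.75

A$1,579,203.75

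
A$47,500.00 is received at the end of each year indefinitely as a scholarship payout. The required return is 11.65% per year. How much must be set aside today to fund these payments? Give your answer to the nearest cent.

Periodic rate r = 0.1165 per year.
Level perpetuity: PV = PMT / r = 47,500 / (0.1165) = A$407,725.32.

A$407,725.32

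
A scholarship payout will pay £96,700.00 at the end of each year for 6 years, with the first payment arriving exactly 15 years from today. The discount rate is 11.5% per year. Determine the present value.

£87,850.66

Ordinary annuity of 6 payments, first payment at period 15.
Periodic rate r = 0.115 per year.
The ordinary-annuity PV formula values the stream one period before the first payment (period 14); discount that back 14 periods:
PV₀ = 96,700 × [1 − (1+r)^−6] / r × (1+r)^−14 = £87,850.66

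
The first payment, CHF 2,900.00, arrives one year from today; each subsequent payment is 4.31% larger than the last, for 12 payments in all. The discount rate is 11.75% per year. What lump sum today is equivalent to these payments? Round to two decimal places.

Periodic rate r = 0.1175 per year.
Growing ordinary annuity: PV = PMT₁ × [1 − ((1+g)/(1+r))^n] / (r − g) = 2,900 × [1 − ((1+0.0431)/(1+r))^12] / (r − 0.0431) = CHF 21,926.86.

CHF 21,926.86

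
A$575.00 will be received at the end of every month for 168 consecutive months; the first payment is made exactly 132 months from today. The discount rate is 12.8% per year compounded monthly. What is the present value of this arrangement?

Ordinary annuity of 168 payments, first payment at period 132.
Periodic rate r = 0.128/12 per month; n is counted in months.
The ordinary-annuity PV formula values the stream one period before the first payment (period 131); discount that back 131 periods:
PV₀ = 575 × [1 − (1+r)^−168] / r × (1+r)^−131 = A$11,168.88

A$11,168.88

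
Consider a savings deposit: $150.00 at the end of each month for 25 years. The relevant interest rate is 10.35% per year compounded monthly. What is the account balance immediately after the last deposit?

$211,300.55

This is an ordinary annuity: 300 deposits of $150.00 at the end of each month.
Periodic rate r = 0.1035/12 per month; n is counted in months.
FV = PMT × [((1+r)^n − 1)/r] = 150 × [(1+r)^300 − 1] / r = $211,300.55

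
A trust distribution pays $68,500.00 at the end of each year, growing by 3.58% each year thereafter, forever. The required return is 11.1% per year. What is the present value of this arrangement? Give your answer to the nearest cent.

Periodic rate r = 0.111 per year.
Growing perpetuity (Gordon): PV = PMT₁ / (r − g) = 68,500 / (r − 0.0358) = $910,904.26.

$910,904.26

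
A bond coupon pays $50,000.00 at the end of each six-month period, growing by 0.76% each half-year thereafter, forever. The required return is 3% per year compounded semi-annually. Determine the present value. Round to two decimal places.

Periodic rate r = 0.03/2 per half-year.
Growing perpetuity (Gordon): PV = PMT₁ / (r − g) = 50,000 / (r − 0.0076) = $6,756,756.76.

$6,756,756.76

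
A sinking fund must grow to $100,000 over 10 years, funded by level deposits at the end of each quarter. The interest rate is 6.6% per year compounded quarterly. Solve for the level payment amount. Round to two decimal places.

Level ordinary annuity; solve FV = PMT × [((1+r)^n − 1)/r] for PMT.
Periodic rate r = 0.066/4 per quarter; n is counted in quarters.
With n = 40: PMT = 100,000 / ([((1+r)^n − 1)/r]) = $1,784.94

$1,784.94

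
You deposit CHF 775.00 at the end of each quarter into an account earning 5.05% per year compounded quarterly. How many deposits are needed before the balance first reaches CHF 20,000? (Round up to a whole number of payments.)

23 payments

Periodic rate r = 0.0505/4 per quarter; n is counted in quarters.
Ordinary annuity FV: 20,000 = 775 × [((1+r)^n − 1)/r].
(1+r)^n = 1 + 20,000 × r / 775, so n = ln(1 + 20,000·r/775) / ln(1+r) = 22.48.
Round up to a whole number of payments: n = 23.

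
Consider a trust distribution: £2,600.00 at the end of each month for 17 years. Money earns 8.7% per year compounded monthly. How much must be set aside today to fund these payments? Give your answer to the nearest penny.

This is an ordinary annuity: 204 payments of £2,600.00 at the end of each month.
Periodic rate r = 0.087/12 per month; n is counted in months.
PV = PMT × [(1 − (1+r)^−n)/r] = 2,600 × [1 − (1+r)^−204] / r = £276,466.25

£276,466.25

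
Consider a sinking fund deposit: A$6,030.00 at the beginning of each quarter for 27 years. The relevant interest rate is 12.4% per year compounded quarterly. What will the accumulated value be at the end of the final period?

A$5,221,336.78

This is an annuity due: 108 deposits of A$6,030.00 at the beginning of each quarter.
Periodic rate r = 0.124/4 per quarter; n is counted in quarters.
FV = PMT × [((1+r)^n − 1)/r] × (1+r) = 6,030 × [(1+r)^108 − 1] / r × (1+r) = A$5,221,336.78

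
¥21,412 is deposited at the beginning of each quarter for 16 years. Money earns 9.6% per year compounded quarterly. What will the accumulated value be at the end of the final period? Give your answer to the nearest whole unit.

This is an annuity due: 64 deposits of ¥21,412 at the beginning of each quarter.
Periodic rate r = 0.096/4 per quarter; n is counted in quarters.
FV = PMT × [((1+r)^n − 1)/r] × (1+r) = 21,412 × [(1+r)^64 − 1] / r × (1+r) = ¥3,254,570

¥3,254,570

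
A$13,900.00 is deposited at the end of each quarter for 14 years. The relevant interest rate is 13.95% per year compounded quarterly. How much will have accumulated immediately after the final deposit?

This is an ordinary annuity: 56 deposits of A$13,900.00 at the end of each quarter.
Periodic rate r = 0.1395/4 per quarter; n is counted in quarters.
FV = PMT × [((1+r)^n − 1)/r] = 13,900 × [(1+r)^56 − 1] / r = A$2,319,266.50

A$2,319,266.50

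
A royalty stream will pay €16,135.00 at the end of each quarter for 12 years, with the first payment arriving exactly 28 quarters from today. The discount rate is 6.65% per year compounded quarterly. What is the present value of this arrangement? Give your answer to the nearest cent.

Ordinary annuity of 48 payments, first payment at period 28.
Periodic rate r = 0.0665/4 per quarter; n is counted in quarters.
The ordinary-annuity PV formula values the stream one period before the first payment (period 27); discount that back 27 periods:
PV₀ = 16,135 × [1 − (1+r)^−48] / r × (1+r)^−27 = €340,017.22

€340,017.22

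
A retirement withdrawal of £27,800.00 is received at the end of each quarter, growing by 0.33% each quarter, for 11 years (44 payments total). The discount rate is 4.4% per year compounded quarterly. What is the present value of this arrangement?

£1,031,344.35

Periodic rate r = 0.044/4 per quarter; n is counted in quarters.
Growing ordinary annuity: PV = PMT₁ × [1 − ((1+g)/(1+r))^n] / (r − g) = 27,800 × [1 − ((1+0.0033)/(1+r))^44] / (r − 0.0033) = £1,031,344.35.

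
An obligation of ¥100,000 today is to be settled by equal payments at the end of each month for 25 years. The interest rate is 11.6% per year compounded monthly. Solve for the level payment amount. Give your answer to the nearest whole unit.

Level ordinary annuity; solve PV = PMT × [(1 − (1+r)^−n)/r] for PMT.
Periodic rate r = 0.116/12 per month; n is counted in months.
With n = 300: PMT = 100,000 / ([(1 − (1+r)^−n)/r]) = ¥1,024

¥1,024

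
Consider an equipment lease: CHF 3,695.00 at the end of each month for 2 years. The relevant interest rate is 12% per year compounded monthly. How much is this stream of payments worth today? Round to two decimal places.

CHF 78,494.32

This is an ordinary annuity: 24 payments of CHF 3,695.00 at the end of each month.
Periodic rate r = 0.12/12 per month; n is counted in months.
PV = PMT × [(1 − (1+r)^−n)/r] = 3,695 × [1 − (1+r)^−24] / r = CHF 78,494.32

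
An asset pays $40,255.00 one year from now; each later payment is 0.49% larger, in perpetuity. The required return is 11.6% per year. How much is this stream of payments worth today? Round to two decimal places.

$362,331.23

Periodic rate r = 0.116 per year.
Growing perpetuity (Gordon): PV = PMT₁ / (r − g) = 40,255 / (r − 0.0049) = $362,331.23.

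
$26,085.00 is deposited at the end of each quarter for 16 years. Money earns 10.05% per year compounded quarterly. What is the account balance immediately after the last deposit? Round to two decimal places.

This is an ordinary annuity: 64 deposits of $26,085.00 at the end of each quarter.
Periodic rate r = 0.1005/4 per quarter; n is counted in quarters.
FV = PMT × [((1+r)^n − 1)/r] = 26,085 × [(1+r)^64 − 1] / r = $4,043,403.78

$4,043,403.78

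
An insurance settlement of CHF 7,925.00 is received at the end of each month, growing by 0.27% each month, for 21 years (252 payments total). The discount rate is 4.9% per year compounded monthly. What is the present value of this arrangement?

CHF 1,681,394.81

Periodic rate r = 0.049/12 per month; n is counted in months.
Growing ordinary annuity: PV = PMT₁ × [1 − ((1+g)/(1+r))^n] / (r − g) = 7,925 × [1 − ((1+0.0027)/(1+r))^252] / (r − 0.0027) = CHF 1,681,394.81.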